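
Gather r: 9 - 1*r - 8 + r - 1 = 0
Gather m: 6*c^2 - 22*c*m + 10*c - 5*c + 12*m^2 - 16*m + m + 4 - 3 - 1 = 6*c^2 + 5*c + 12*m^2 + m*(-22*c - 15)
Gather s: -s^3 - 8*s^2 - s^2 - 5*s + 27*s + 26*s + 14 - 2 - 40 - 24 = -s^3 - 9*s^2 + 48*s - 52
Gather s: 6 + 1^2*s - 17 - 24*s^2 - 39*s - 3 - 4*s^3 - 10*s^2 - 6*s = -4*s^3 - 34*s^2 - 44*s - 14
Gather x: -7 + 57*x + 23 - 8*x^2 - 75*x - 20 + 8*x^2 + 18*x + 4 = 0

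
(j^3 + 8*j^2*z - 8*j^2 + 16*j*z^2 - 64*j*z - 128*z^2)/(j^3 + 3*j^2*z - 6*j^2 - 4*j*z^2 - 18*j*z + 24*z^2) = (-j^2 - 4*j*z + 8*j + 32*z)/(-j^2 + j*z + 6*j - 6*z)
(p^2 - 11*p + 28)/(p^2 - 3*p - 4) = (p - 7)/(p + 1)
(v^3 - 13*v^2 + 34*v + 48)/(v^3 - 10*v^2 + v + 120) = (v^2 - 5*v - 6)/(v^2 - 2*v - 15)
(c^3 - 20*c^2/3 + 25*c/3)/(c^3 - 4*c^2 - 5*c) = (c - 5/3)/(c + 1)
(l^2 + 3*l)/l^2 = (l + 3)/l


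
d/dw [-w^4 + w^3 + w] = -4*w^3 + 3*w^2 + 1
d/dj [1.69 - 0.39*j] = -0.390000000000000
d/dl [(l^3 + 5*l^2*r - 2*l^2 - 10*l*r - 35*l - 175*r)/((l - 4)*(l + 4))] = (l^4 + 10*l^2*r - 13*l^2 + 190*l*r + 64*l + 160*r + 560)/(l^4 - 32*l^2 + 256)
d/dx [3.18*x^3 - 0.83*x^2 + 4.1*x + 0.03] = 9.54*x^2 - 1.66*x + 4.1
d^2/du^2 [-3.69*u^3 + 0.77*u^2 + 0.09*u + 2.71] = 1.54 - 22.14*u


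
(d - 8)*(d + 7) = d^2 - d - 56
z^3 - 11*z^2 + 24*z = z*(z - 8)*(z - 3)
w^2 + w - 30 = (w - 5)*(w + 6)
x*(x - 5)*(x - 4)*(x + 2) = x^4 - 7*x^3 + 2*x^2 + 40*x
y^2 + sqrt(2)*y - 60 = (y - 5*sqrt(2))*(y + 6*sqrt(2))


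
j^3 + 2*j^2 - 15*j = j*(j - 3)*(j + 5)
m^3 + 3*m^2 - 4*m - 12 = (m - 2)*(m + 2)*(m + 3)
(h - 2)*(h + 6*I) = h^2 - 2*h + 6*I*h - 12*I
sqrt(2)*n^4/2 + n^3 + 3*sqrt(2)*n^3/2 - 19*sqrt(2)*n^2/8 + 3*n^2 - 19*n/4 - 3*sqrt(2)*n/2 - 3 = (n - 3/2)*(n + 1/2)*(n + 4)*(sqrt(2)*n/2 + 1)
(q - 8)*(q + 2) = q^2 - 6*q - 16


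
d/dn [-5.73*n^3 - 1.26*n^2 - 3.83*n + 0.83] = -17.19*n^2 - 2.52*n - 3.83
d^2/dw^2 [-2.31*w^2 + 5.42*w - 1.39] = -4.62000000000000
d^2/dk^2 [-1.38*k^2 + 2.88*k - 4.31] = -2.76000000000000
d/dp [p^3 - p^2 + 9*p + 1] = 3*p^2 - 2*p + 9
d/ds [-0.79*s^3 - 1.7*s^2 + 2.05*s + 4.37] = -2.37*s^2 - 3.4*s + 2.05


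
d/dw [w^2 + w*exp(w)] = w*exp(w) + 2*w + exp(w)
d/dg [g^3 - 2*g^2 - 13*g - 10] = 3*g^2 - 4*g - 13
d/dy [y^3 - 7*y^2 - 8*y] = 3*y^2 - 14*y - 8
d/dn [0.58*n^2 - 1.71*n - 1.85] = 1.16*n - 1.71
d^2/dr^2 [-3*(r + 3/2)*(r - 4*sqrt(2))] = -6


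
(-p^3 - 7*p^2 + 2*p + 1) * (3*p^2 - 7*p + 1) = -3*p^5 - 14*p^4 + 54*p^3 - 18*p^2 - 5*p + 1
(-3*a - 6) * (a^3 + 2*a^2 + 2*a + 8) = -3*a^4 - 12*a^3 - 18*a^2 - 36*a - 48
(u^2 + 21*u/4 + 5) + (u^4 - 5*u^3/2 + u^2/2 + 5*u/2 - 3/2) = u^4 - 5*u^3/2 + 3*u^2/2 + 31*u/4 + 7/2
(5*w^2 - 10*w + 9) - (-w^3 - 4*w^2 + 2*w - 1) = w^3 + 9*w^2 - 12*w + 10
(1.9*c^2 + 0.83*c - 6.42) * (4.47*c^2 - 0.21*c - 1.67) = 8.493*c^4 + 3.3111*c^3 - 32.0447*c^2 - 0.0379*c + 10.7214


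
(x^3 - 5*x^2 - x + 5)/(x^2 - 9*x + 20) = (x^2 - 1)/(x - 4)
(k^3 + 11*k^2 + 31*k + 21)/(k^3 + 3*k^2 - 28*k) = (k^2 + 4*k + 3)/(k*(k - 4))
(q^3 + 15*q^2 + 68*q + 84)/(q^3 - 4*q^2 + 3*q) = (q^3 + 15*q^2 + 68*q + 84)/(q*(q^2 - 4*q + 3))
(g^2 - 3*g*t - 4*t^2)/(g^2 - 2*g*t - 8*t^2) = (g + t)/(g + 2*t)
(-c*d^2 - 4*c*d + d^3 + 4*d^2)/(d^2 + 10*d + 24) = d*(-c + d)/(d + 6)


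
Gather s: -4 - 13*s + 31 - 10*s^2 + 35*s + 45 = -10*s^2 + 22*s + 72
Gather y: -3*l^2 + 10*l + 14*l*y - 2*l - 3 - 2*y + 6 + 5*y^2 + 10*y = -3*l^2 + 8*l + 5*y^2 + y*(14*l + 8) + 3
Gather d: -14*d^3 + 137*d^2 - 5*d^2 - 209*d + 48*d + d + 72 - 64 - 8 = -14*d^3 + 132*d^2 - 160*d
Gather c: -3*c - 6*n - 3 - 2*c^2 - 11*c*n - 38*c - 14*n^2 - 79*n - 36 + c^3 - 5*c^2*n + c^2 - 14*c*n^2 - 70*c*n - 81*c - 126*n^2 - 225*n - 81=c^3 + c^2*(-5*n - 1) + c*(-14*n^2 - 81*n - 122) - 140*n^2 - 310*n - 120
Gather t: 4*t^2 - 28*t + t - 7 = 4*t^2 - 27*t - 7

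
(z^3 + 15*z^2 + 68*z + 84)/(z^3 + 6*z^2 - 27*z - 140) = (z^2 + 8*z + 12)/(z^2 - z - 20)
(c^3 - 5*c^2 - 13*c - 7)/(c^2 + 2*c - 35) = (c^3 - 5*c^2 - 13*c - 7)/(c^2 + 2*c - 35)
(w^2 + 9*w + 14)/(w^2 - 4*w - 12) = (w + 7)/(w - 6)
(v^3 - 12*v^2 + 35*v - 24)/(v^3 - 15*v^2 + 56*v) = (v^2 - 4*v + 3)/(v*(v - 7))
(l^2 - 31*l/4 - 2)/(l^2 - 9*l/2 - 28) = (4*l + 1)/(2*(2*l + 7))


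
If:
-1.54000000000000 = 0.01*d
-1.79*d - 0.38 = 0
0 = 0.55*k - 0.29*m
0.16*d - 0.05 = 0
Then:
No Solution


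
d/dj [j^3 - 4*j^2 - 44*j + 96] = 3*j^2 - 8*j - 44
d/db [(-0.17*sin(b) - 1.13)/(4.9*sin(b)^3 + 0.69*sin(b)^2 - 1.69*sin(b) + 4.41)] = (1.666*sin(b)^3 + 16.7283*sin(b)^2 + 1.5594*sin(b) - 2.6594)*cos(b)/(24.01*sin(b)^6 + 6.762*sin(b)^5 - 16.0859*sin(b)^4 + 40.8858*sin(b)^3 + 8.9419*sin(b)^2 - 14.9058*sin(b) + 19.4481)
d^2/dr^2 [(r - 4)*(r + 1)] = 2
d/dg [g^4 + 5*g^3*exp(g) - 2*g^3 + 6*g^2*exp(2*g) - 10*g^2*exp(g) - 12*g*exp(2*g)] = 5*g^3*exp(g) + 4*g^3 + 12*g^2*exp(2*g) + 5*g^2*exp(g) - 6*g^2 - 12*g*exp(2*g) - 20*g*exp(g) - 12*exp(2*g)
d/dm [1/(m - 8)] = -1/(m - 8)^2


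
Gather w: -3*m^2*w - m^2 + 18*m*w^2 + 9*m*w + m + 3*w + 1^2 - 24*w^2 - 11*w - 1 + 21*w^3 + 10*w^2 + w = -m^2 + m + 21*w^3 + w^2*(18*m - 14) + w*(-3*m^2 + 9*m - 7)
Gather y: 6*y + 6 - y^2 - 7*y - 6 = -y^2 - y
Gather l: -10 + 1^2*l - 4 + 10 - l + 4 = 0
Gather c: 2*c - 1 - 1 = 2*c - 2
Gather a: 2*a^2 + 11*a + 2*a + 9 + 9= 2*a^2 + 13*a + 18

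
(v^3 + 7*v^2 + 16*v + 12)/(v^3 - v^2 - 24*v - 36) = (v + 2)/(v - 6)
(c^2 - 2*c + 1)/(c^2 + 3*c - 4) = (c - 1)/(c + 4)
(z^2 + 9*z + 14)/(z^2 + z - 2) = (z + 7)/(z - 1)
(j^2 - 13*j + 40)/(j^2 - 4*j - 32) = (j - 5)/(j + 4)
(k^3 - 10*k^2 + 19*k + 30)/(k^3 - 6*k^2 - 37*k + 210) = (k^2 - 5*k - 6)/(k^2 - k - 42)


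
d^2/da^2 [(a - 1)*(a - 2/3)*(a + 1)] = 6*a - 4/3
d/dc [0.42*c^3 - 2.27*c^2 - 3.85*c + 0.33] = 1.26*c^2 - 4.54*c - 3.85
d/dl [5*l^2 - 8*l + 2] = 10*l - 8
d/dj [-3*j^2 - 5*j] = -6*j - 5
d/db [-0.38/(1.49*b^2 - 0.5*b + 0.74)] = (1.1324*b - 0.19)/(1.49*b^2 - 0.5*b + 0.74)^2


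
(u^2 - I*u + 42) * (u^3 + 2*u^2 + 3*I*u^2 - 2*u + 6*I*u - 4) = u^5 + 2*u^4 + 2*I*u^4 + 43*u^3 + 4*I*u^3 + 86*u^2 + 128*I*u^2 - 84*u + 256*I*u - 168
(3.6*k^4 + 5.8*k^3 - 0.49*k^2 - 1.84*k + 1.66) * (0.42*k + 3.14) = 1.512*k^5 + 13.74*k^4 + 18.0062*k^3 - 2.3114*k^2 - 5.0804*k + 5.2124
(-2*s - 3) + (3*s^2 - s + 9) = 3*s^2 - 3*s + 6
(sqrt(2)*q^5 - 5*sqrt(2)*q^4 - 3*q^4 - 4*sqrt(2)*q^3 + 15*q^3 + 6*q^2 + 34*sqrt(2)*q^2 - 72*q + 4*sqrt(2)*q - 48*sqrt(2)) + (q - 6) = sqrt(2)*q^5 - 5*sqrt(2)*q^4 - 3*q^4 - 4*sqrt(2)*q^3 + 15*q^3 + 6*q^2 + 34*sqrt(2)*q^2 - 71*q + 4*sqrt(2)*q - 48*sqrt(2) - 6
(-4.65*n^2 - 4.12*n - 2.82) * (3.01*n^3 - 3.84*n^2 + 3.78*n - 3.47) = -13.9965*n^5 + 5.4548*n^4 - 10.2444*n^3 + 11.3907*n^2 + 3.6368*n + 9.7854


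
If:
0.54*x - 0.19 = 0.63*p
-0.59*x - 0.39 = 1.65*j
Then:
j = -0.357575757575758*x - 0.236363636363636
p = 0.857142857142857*x - 0.301587301587302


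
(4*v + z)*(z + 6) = 4*v*z + 24*v + z^2 + 6*z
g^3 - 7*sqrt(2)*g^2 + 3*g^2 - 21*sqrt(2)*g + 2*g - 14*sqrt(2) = (g + 1)*(g + 2)*(g - 7*sqrt(2))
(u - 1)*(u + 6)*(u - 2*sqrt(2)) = u^3 - 2*sqrt(2)*u^2 + 5*u^2 - 10*sqrt(2)*u - 6*u + 12*sqrt(2)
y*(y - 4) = y^2 - 4*y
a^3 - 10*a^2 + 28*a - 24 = (a - 6)*(a - 2)^2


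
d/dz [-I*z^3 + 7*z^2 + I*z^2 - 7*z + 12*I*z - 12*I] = -3*I*z^2 + 2*z*(7 + I) - 7 + 12*I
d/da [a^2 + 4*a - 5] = 2*a + 4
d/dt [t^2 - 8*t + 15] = 2*t - 8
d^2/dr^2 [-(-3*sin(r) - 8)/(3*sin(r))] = 8*(cos(r)^2 + 1)/(3*sin(r)^3)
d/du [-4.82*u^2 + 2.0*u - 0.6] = 2.0 - 9.64*u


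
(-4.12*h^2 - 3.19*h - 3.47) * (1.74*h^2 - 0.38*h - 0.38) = -7.1688*h^4 - 3.985*h^3 - 3.26*h^2 + 2.5308*h + 1.3186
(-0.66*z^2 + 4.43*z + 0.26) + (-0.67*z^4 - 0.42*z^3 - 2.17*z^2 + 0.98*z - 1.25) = -0.67*z^4 - 0.42*z^3 - 2.83*z^2 + 5.41*z - 0.99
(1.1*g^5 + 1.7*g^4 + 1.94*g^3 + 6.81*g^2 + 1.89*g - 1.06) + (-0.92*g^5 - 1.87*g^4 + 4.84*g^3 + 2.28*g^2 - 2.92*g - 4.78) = 0.18*g^5 - 0.17*g^4 + 6.78*g^3 + 9.09*g^2 - 1.03*g - 5.84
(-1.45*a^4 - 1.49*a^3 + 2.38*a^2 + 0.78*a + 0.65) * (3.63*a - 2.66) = -5.2635*a^5 - 1.5517*a^4 + 12.6028*a^3 - 3.4994*a^2 + 0.2847*a - 1.729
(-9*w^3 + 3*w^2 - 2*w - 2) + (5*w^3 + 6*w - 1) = -4*w^3 + 3*w^2 + 4*w - 3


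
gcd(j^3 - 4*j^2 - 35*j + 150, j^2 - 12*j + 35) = j - 5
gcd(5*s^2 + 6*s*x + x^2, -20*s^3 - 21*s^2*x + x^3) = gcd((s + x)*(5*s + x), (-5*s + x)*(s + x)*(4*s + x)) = s + x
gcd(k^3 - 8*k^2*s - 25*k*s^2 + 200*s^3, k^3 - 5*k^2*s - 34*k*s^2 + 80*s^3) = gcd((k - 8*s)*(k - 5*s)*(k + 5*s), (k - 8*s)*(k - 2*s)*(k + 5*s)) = -k^2 + 3*k*s + 40*s^2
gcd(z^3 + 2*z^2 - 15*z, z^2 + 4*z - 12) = 1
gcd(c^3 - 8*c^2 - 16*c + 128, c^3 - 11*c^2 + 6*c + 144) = c - 8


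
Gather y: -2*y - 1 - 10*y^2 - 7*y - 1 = -10*y^2 - 9*y - 2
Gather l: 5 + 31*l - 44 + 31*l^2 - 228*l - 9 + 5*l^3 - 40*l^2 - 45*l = 5*l^3 - 9*l^2 - 242*l - 48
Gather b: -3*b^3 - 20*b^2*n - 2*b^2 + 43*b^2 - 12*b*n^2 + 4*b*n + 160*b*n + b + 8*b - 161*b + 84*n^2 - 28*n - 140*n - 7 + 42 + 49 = -3*b^3 + b^2*(41 - 20*n) + b*(-12*n^2 + 164*n - 152) + 84*n^2 - 168*n + 84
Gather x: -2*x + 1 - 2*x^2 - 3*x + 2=-2*x^2 - 5*x + 3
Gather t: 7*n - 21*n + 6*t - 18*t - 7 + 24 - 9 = -14*n - 12*t + 8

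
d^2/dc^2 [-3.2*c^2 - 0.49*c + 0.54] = -6.40000000000000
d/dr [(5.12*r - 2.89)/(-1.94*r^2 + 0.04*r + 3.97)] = (9.9328*r^2 - 11.2132*r + 20.442)/(3.7636*r^4 - 0.1552*r^3 - 15.402*r^2 + 0.3176*r + 15.7609)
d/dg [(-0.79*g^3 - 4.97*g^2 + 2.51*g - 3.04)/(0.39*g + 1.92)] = (-0.6162*g^3 - 6.4887*g^2 - 19.0848*g + 6.0048)/(0.1521*g^2 + 1.4976*g + 3.6864)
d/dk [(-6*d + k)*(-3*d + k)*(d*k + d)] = d*(18*d^2 - 18*d*k - 9*d + 3*k^2 + 2*k)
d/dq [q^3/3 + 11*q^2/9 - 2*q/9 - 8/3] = q^2 + 22*q/9 - 2/9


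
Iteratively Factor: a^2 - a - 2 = (a - 2)*(a + 1)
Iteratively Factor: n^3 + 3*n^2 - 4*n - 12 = (n + 2)*(n^2 + n - 6) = (n - 2)*(n + 2)*(n + 3)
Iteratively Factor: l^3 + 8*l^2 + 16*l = (l + 4)*(l^2 + 4*l) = (l + 4)^2*(l)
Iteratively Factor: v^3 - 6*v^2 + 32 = (v - 4)*(v^2 - 2*v - 8) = (v - 4)*(v + 2)*(v - 4)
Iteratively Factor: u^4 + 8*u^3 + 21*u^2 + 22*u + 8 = (u + 1)*(u^3 + 7*u^2 + 14*u + 8) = (u + 1)*(u + 2)*(u^2 + 5*u + 4) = (u + 1)*(u + 2)*(u + 4)*(u + 1)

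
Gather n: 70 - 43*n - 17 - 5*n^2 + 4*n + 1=-5*n^2 - 39*n + 54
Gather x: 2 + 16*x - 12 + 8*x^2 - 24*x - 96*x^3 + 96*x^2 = -96*x^3 + 104*x^2 - 8*x - 10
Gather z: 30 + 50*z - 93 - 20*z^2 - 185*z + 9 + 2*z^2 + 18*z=-18*z^2 - 117*z - 54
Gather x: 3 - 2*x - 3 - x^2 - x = -x^2 - 3*x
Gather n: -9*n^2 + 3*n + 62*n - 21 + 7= -9*n^2 + 65*n - 14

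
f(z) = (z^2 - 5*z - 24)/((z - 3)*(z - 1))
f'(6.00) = 1.11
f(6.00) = -1.20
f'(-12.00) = -0.02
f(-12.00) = 0.92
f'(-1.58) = -1.39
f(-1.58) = -1.15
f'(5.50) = 1.71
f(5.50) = -1.89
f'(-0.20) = -8.26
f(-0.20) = -5.98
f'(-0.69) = -3.80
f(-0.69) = -3.22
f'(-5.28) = -0.14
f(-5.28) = 0.58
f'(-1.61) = -1.35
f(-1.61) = -1.11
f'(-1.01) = -2.53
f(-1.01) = -2.22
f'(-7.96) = -0.05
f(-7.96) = 0.81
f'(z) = (2*z - 5)/((z - 3)*(z - 1)) - (z^2 - 5*z - 24)/((z - 3)*(z - 1)^2) - (z^2 - 5*z - 24)/((z - 3)^2*(z - 1))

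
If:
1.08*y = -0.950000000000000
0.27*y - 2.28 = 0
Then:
No Solution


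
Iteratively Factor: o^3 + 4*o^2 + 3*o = (o)*(o^2 + 4*o + 3) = o*(o + 3)*(o + 1)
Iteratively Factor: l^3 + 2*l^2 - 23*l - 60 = (l + 4)*(l^2 - 2*l - 15) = (l + 3)*(l + 4)*(l - 5)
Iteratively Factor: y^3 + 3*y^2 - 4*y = (y - 1)*(y^2 + 4*y) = y*(y - 1)*(y + 4)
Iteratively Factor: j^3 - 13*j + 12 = (j - 1)*(j^2 + j - 12) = (j - 3)*(j - 1)*(j + 4)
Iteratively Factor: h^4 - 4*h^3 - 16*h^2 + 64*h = (h)*(h^3 - 4*h^2 - 16*h + 64) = h*(h + 4)*(h^2 - 8*h + 16) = h*(h - 4)*(h + 4)*(h - 4)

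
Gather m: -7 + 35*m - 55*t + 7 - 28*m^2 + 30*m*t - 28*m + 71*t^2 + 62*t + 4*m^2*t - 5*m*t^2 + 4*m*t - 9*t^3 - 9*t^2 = m^2*(4*t - 28) + m*(-5*t^2 + 34*t + 7) - 9*t^3 + 62*t^2 + 7*t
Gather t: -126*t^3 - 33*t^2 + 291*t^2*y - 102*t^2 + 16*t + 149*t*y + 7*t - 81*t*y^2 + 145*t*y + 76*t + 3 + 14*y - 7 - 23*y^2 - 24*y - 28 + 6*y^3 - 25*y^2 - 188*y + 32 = -126*t^3 + t^2*(291*y - 135) + t*(-81*y^2 + 294*y + 99) + 6*y^3 - 48*y^2 - 198*y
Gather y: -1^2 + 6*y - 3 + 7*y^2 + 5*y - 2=7*y^2 + 11*y - 6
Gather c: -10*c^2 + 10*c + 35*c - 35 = -10*c^2 + 45*c - 35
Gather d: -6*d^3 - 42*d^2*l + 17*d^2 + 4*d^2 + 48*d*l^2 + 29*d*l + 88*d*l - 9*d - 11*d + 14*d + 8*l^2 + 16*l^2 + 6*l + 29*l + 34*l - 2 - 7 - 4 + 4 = -6*d^3 + d^2*(21 - 42*l) + d*(48*l^2 + 117*l - 6) + 24*l^2 + 69*l - 9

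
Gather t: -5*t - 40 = -5*t - 40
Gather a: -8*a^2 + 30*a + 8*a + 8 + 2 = -8*a^2 + 38*a + 10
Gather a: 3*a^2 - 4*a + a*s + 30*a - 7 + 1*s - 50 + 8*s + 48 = 3*a^2 + a*(s + 26) + 9*s - 9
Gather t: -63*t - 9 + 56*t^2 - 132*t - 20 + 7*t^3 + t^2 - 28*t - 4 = 7*t^3 + 57*t^2 - 223*t - 33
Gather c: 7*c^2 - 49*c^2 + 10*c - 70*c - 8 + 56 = -42*c^2 - 60*c + 48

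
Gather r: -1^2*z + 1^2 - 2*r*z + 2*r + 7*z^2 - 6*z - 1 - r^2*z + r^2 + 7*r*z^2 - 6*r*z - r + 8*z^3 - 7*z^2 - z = r^2*(1 - z) + r*(7*z^2 - 8*z + 1) + 8*z^3 - 8*z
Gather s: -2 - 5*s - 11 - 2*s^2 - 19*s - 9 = -2*s^2 - 24*s - 22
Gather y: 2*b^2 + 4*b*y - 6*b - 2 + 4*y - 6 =2*b^2 - 6*b + y*(4*b + 4) - 8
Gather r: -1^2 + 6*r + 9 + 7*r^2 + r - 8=7*r^2 + 7*r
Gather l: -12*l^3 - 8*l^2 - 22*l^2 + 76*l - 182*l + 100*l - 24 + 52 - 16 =-12*l^3 - 30*l^2 - 6*l + 12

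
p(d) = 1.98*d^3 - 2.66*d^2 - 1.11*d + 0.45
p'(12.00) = 790.41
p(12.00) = 3025.53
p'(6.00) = 180.81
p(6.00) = 325.71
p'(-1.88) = 29.89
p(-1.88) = -20.02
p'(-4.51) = 143.70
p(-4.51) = -230.28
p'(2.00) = 12.01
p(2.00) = 3.43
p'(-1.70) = 25.10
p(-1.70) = -15.08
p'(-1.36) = 17.11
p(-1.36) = -7.94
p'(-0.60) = 4.22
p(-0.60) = -0.27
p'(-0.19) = 0.12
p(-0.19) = 0.55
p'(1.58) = 5.31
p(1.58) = -0.13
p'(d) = 5.94*d^2 - 5.32*d - 1.11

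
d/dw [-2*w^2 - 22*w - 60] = -4*w - 22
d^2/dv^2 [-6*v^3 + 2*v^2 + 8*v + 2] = 4 - 36*v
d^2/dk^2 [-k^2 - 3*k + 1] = -2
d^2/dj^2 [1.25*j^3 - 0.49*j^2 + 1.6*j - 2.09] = 7.5*j - 0.98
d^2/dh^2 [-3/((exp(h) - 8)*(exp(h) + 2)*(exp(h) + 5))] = (-27*exp(5*h) + 33*exp(4*h) + 264*exp(3*h) - 2574*exp(2*h) - 5388*exp(h) + 11040)*exp(h)/(exp(9*h) - 3*exp(8*h) - 135*exp(7*h) + 35*exp(6*h) + 6690*exp(5*h) + 15492*exp(4*h) - 100216*exp(3*h) - 527040*exp(2*h) - 883200*exp(h) - 512000)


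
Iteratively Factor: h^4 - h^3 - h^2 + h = (h + 1)*(h^3 - 2*h^2 + h) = (h - 1)*(h + 1)*(h^2 - h) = (h - 1)^2*(h + 1)*(h)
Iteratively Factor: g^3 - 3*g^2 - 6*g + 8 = (g + 2)*(g^2 - 5*g + 4) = (g - 4)*(g + 2)*(g - 1)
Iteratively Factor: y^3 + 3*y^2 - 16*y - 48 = (y + 4)*(y^2 - y - 12) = (y - 4)*(y + 4)*(y + 3)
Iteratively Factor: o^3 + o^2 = (o)*(o^2 + o) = o*(o + 1)*(o)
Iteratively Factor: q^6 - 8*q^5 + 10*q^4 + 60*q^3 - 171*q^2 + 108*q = (q - 1)*(q^5 - 7*q^4 + 3*q^3 + 63*q^2 - 108*q) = (q - 1)*(q + 3)*(q^4 - 10*q^3 + 33*q^2 - 36*q) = q*(q - 1)*(q + 3)*(q^3 - 10*q^2 + 33*q - 36) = q*(q - 3)*(q - 1)*(q + 3)*(q^2 - 7*q + 12) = q*(q - 4)*(q - 3)*(q - 1)*(q + 3)*(q - 3)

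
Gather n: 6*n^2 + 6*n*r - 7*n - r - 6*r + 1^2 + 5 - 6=6*n^2 + n*(6*r - 7) - 7*r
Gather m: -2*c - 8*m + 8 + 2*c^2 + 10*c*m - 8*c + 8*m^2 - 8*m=2*c^2 - 10*c + 8*m^2 + m*(10*c - 16) + 8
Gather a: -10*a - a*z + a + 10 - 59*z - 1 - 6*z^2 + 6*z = a*(-z - 9) - 6*z^2 - 53*z + 9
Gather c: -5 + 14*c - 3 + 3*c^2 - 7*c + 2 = 3*c^2 + 7*c - 6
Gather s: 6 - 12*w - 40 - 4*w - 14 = -16*w - 48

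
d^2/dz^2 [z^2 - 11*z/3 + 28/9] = 2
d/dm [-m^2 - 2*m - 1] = -2*m - 2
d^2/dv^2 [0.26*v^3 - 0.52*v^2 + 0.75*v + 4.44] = 1.56*v - 1.04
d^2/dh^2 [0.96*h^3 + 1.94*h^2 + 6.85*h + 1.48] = 5.76*h + 3.88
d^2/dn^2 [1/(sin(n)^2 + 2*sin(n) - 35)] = 2*(-2*sin(n)^4 - 3*sin(n)^3 - 69*sin(n)^2 - 29*sin(n) + 39)/(sin(n)^2 + 2*sin(n) - 35)^3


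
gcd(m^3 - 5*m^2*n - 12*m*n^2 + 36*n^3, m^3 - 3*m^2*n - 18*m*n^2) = m^2 - 3*m*n - 18*n^2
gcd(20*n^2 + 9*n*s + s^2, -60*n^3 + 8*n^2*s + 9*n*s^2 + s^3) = 5*n + s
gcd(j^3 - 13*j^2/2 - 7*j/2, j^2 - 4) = 1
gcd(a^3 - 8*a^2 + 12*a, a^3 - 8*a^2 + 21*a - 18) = a - 2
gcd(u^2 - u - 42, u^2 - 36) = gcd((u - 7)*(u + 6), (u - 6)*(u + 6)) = u + 6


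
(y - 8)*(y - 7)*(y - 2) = y^3 - 17*y^2 + 86*y - 112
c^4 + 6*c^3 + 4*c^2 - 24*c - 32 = (c - 2)*(c + 2)^2*(c + 4)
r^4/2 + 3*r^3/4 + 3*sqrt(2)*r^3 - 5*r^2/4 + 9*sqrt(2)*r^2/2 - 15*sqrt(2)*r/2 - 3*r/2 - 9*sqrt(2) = (r - 3/2)*(r + 6*sqrt(2))*(sqrt(2)*r/2 + sqrt(2)/2)*(sqrt(2)*r/2 + sqrt(2))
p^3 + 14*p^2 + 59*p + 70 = (p + 2)*(p + 5)*(p + 7)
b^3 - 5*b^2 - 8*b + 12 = (b - 6)*(b - 1)*(b + 2)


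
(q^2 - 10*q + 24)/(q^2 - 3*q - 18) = (q - 4)/(q + 3)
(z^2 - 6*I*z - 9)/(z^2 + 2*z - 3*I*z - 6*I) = (z - 3*I)/(z + 2)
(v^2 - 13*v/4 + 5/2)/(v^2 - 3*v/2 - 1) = (4*v - 5)/(2*(2*v + 1))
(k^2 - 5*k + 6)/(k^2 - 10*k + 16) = (k - 3)/(k - 8)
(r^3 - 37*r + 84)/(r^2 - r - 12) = (r^2 + 4*r - 21)/(r + 3)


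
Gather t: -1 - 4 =-5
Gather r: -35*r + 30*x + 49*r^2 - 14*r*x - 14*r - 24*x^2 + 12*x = 49*r^2 + r*(-14*x - 49) - 24*x^2 + 42*x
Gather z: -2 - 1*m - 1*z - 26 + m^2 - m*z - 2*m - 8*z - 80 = m^2 - 3*m + z*(-m - 9) - 108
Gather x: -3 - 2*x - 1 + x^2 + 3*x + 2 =x^2 + x - 2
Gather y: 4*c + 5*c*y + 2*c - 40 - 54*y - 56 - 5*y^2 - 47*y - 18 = 6*c - 5*y^2 + y*(5*c - 101) - 114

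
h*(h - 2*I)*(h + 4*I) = h^3 + 2*I*h^2 + 8*h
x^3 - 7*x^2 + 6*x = x*(x - 6)*(x - 1)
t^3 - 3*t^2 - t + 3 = (t - 3)*(t - 1)*(t + 1)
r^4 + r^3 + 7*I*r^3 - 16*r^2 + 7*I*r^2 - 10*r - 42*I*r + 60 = (r - 2)*(r + 3)*(r + 2*I)*(r + 5*I)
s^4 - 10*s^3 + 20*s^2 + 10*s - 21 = (s - 7)*(s - 3)*(s - 1)*(s + 1)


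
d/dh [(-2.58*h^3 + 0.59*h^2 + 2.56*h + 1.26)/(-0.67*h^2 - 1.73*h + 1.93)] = (1.7286*h^4 + 8.9268*h^3 - 14.2437*h^2 + 3.9658*h + 7.1206)/(0.4489*h^4 + 2.3182*h^3 + 0.4067*h^2 - 6.6778*h + 3.7249)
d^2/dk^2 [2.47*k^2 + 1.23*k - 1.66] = 4.94000000000000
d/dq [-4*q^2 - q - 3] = -8*q - 1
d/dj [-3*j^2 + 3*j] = 3 - 6*j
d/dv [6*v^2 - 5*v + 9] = 12*v - 5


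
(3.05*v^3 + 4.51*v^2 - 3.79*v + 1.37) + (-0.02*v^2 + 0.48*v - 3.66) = 3.05*v^3 + 4.49*v^2 - 3.31*v - 2.29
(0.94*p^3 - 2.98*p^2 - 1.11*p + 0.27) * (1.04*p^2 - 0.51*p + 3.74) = 0.9776*p^5 - 3.5786*p^4 + 3.881*p^3 - 10.2983*p^2 - 4.2891*p + 1.0098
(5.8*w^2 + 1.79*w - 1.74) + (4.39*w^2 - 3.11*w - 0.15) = 10.19*w^2 - 1.32*w - 1.89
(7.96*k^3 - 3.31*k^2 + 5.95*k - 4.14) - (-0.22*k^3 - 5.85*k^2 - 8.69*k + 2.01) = 8.18*k^3 + 2.54*k^2 + 14.64*k - 6.15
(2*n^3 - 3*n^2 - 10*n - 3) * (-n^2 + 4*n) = -2*n^5 + 11*n^4 - 2*n^3 - 37*n^2 - 12*n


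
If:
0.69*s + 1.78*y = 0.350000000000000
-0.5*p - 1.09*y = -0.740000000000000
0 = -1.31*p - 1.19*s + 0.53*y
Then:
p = 0.62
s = -0.51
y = 0.39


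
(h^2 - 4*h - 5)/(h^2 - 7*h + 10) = (h + 1)/(h - 2)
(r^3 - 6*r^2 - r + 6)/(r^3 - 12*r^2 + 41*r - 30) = (r + 1)/(r - 5)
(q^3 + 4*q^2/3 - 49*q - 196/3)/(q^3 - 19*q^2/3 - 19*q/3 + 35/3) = (3*q^2 + 25*q + 28)/(3*q^2 + 2*q - 5)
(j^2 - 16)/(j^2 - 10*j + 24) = (j + 4)/(j - 6)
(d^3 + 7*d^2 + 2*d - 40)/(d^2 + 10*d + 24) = (d^2 + 3*d - 10)/(d + 6)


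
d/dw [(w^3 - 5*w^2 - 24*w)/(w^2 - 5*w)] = (w^2 - 10*w + 49)/(w^2 - 10*w + 25)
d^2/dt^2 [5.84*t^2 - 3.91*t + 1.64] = 11.6800000000000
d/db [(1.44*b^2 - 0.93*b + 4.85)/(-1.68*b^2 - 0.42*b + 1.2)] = (-2.1672*b^2 + 19.752*b + 0.921)/(2.8224*b^4 + 1.4112*b^3 - 3.8556*b^2 - 1.008*b + 1.44)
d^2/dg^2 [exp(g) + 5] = exp(g)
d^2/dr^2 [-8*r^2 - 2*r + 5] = -16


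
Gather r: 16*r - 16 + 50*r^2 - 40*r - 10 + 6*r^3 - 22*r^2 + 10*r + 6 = 6*r^3 + 28*r^2 - 14*r - 20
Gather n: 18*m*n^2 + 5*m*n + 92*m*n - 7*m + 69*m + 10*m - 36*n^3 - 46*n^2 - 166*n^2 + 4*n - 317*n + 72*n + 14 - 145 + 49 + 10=72*m - 36*n^3 + n^2*(18*m - 212) + n*(97*m - 241) - 72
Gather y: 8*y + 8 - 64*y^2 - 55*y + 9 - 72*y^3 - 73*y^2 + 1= -72*y^3 - 137*y^2 - 47*y + 18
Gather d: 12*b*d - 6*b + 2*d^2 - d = -6*b + 2*d^2 + d*(12*b - 1)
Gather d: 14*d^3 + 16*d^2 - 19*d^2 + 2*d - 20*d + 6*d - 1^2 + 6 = 14*d^3 - 3*d^2 - 12*d + 5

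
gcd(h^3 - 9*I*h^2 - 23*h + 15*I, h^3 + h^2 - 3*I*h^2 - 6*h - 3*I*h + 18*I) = h - 3*I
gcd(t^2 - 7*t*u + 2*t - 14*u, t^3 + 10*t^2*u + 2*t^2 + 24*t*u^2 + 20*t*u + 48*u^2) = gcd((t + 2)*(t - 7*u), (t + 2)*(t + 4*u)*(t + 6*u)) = t + 2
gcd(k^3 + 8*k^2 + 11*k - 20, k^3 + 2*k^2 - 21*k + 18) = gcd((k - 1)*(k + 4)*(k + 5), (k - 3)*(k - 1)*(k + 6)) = k - 1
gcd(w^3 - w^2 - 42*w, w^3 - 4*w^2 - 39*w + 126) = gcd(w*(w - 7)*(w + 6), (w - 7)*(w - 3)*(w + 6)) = w^2 - w - 42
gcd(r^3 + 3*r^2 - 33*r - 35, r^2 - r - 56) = r + 7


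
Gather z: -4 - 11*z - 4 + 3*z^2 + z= 3*z^2 - 10*z - 8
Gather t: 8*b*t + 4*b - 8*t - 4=4*b + t*(8*b - 8) - 4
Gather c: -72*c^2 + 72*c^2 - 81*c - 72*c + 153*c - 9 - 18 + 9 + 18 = 0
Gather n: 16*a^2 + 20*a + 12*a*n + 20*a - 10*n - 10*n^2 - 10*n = 16*a^2 + 40*a - 10*n^2 + n*(12*a - 20)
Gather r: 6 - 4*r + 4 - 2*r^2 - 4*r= -2*r^2 - 8*r + 10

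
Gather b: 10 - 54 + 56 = 12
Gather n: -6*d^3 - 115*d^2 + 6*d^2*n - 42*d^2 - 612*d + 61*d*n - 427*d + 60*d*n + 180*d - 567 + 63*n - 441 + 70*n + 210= -6*d^3 - 157*d^2 - 859*d + n*(6*d^2 + 121*d + 133) - 798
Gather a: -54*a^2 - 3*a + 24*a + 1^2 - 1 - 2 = -54*a^2 + 21*a - 2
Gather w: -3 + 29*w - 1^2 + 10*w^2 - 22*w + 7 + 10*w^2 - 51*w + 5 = 20*w^2 - 44*w + 8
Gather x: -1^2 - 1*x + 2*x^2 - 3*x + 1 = 2*x^2 - 4*x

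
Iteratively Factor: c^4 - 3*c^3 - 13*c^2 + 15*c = (c + 3)*(c^3 - 6*c^2 + 5*c) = (c - 5)*(c + 3)*(c^2 - c) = (c - 5)*(c - 1)*(c + 3)*(c)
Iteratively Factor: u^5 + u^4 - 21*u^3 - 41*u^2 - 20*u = (u + 1)*(u^4 - 21*u^2 - 20*u) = (u - 5)*(u + 1)*(u^3 + 5*u^2 + 4*u) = u*(u - 5)*(u + 1)*(u^2 + 5*u + 4) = u*(u - 5)*(u + 1)*(u + 4)*(u + 1)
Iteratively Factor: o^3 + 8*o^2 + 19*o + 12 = (o + 1)*(o^2 + 7*o + 12) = (o + 1)*(o + 3)*(o + 4)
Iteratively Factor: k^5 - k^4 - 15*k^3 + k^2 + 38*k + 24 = (k - 4)*(k^4 + 3*k^3 - 3*k^2 - 11*k - 6) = (k - 4)*(k + 1)*(k^3 + 2*k^2 - 5*k - 6) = (k - 4)*(k + 1)^2*(k^2 + k - 6) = (k - 4)*(k + 1)^2*(k + 3)*(k - 2)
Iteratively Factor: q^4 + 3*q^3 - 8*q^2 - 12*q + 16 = (q - 2)*(q^3 + 5*q^2 + 2*q - 8) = (q - 2)*(q - 1)*(q^2 + 6*q + 8) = (q - 2)*(q - 1)*(q + 2)*(q + 4)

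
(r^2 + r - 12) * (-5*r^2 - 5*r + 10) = -5*r^4 - 10*r^3 + 65*r^2 + 70*r - 120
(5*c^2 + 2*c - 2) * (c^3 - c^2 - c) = 5*c^5 - 3*c^4 - 9*c^3 + 2*c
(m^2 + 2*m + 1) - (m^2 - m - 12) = 3*m + 13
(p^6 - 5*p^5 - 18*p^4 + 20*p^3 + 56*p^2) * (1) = p^6 - 5*p^5 - 18*p^4 + 20*p^3 + 56*p^2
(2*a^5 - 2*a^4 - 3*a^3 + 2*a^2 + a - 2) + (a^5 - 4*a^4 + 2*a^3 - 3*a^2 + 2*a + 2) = 3*a^5 - 6*a^4 - a^3 - a^2 + 3*a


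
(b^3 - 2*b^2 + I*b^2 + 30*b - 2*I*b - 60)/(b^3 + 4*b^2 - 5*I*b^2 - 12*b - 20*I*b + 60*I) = (b + 6*I)/(b + 6)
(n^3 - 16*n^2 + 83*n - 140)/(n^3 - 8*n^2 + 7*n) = (n^2 - 9*n + 20)/(n*(n - 1))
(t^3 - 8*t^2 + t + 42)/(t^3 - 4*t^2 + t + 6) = (t^2 - 5*t - 14)/(t^2 - t - 2)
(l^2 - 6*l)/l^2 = (l - 6)/l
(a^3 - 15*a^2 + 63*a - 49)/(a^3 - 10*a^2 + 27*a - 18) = (a^2 - 14*a + 49)/(a^2 - 9*a + 18)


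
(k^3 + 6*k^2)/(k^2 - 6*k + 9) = k^2*(k + 6)/(k^2 - 6*k + 9)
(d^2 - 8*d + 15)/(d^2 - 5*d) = (d - 3)/d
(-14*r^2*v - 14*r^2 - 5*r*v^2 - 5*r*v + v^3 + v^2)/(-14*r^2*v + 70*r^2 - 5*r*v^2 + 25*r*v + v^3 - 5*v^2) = (v + 1)/(v - 5)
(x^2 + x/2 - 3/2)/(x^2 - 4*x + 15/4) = 2*(2*x^2 + x - 3)/(4*x^2 - 16*x + 15)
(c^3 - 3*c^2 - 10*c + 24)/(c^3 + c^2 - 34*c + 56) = (c + 3)/(c + 7)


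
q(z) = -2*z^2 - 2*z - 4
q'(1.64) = -8.56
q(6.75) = -108.62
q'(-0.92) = 1.68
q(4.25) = -48.62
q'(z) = -4*z - 2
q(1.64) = -12.66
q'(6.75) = -29.00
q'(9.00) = -38.00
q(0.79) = -6.83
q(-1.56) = -5.75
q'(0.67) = -4.68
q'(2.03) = -10.12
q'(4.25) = -19.00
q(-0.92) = -3.85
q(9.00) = -184.00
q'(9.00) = -38.00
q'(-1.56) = 4.24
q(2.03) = -16.30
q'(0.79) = -5.16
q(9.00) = -184.00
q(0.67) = -6.24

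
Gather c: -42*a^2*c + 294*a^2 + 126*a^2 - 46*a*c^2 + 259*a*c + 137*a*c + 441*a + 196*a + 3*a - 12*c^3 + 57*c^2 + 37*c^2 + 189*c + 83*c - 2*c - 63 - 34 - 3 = 420*a^2 + 640*a - 12*c^3 + c^2*(94 - 46*a) + c*(-42*a^2 + 396*a + 270) - 100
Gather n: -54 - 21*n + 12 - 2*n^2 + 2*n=-2*n^2 - 19*n - 42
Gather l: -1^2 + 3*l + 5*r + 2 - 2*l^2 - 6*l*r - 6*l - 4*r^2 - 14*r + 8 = -2*l^2 + l*(-6*r - 3) - 4*r^2 - 9*r + 9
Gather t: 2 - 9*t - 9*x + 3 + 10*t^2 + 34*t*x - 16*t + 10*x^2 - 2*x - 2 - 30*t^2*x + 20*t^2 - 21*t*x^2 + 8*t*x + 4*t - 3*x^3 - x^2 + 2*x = t^2*(30 - 30*x) + t*(-21*x^2 + 42*x - 21) - 3*x^3 + 9*x^2 - 9*x + 3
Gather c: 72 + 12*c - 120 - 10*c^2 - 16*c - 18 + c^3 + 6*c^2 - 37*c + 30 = c^3 - 4*c^2 - 41*c - 36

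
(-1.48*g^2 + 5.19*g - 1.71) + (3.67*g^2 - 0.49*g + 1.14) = 2.19*g^2 + 4.7*g - 0.57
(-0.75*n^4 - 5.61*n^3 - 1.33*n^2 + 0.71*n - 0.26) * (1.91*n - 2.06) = -1.4325*n^5 - 9.1701*n^4 + 9.0163*n^3 + 4.0959*n^2 - 1.9592*n + 0.5356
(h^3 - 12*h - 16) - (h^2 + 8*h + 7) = h^3 - h^2 - 20*h - 23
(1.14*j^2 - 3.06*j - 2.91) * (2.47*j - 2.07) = 2.8158*j^3 - 9.918*j^2 - 0.853500000000001*j + 6.0237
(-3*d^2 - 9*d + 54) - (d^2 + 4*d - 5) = -4*d^2 - 13*d + 59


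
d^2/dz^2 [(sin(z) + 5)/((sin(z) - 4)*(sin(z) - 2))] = (-sin(z)^5 - 26*sin(z)^4 + 140*sin(z)^3 - 38*sin(z)^2 - 532*sin(z) + 376)/((sin(z) - 4)^3*(sin(z) - 2)^3)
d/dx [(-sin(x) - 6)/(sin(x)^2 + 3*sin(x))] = (cos(x) + 12/tan(x) + 18*cos(x)/sin(x)^2)/(sin(x) + 3)^2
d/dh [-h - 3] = -1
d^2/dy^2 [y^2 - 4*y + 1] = 2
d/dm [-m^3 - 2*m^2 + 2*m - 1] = -3*m^2 - 4*m + 2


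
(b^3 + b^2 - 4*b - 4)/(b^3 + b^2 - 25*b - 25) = (b^2 - 4)/(b^2 - 25)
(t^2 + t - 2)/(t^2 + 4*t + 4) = (t - 1)/(t + 2)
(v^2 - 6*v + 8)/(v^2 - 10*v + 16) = (v - 4)/(v - 8)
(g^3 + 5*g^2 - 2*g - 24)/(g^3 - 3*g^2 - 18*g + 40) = (g + 3)/(g - 5)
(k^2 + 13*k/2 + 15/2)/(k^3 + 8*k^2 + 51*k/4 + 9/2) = 2*(k + 5)/(2*k^2 + 13*k + 6)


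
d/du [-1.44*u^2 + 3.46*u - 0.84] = 3.46 - 2.88*u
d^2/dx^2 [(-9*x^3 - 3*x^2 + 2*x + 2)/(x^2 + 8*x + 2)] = 8*(-133*x^3 - 102*x^2 - 18*x + 20)/(x^6 + 24*x^5 + 198*x^4 + 608*x^3 + 396*x^2 + 96*x + 8)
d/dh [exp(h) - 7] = exp(h)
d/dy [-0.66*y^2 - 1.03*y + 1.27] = -1.32*y - 1.03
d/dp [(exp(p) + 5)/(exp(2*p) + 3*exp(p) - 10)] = -exp(p)/(exp(2*p) - 4*exp(p) + 4)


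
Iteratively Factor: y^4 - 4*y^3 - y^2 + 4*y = (y)*(y^3 - 4*y^2 - y + 4) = y*(y - 1)*(y^2 - 3*y - 4) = y*(y - 1)*(y + 1)*(y - 4)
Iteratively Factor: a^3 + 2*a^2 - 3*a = (a + 3)*(a^2 - a) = (a - 1)*(a + 3)*(a)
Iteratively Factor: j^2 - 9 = (j + 3)*(j - 3)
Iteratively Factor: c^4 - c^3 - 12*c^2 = (c)*(c^3 - c^2 - 12*c) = c*(c + 3)*(c^2 - 4*c) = c^2*(c + 3)*(c - 4)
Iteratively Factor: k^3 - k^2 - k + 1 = (k - 1)*(k^2 - 1) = (k - 1)^2*(k + 1)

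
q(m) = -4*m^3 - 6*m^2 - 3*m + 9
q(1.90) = -45.80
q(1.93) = -47.90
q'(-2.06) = -29.20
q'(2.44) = -103.72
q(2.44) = -92.15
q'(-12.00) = -1587.00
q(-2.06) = 24.69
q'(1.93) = -70.86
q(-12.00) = 6093.00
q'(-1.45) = -10.83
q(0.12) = 8.55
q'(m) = -12*m^2 - 12*m - 3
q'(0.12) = -4.61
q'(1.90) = -69.12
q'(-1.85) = -21.87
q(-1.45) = 12.93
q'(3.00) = -147.00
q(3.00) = -162.00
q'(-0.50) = 0.00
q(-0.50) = 9.50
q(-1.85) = 19.34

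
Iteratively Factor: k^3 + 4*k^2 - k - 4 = (k - 1)*(k^2 + 5*k + 4) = (k - 1)*(k + 4)*(k + 1)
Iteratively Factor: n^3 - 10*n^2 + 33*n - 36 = (n - 4)*(n^2 - 6*n + 9) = (n - 4)*(n - 3)*(n - 3)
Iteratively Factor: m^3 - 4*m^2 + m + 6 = (m + 1)*(m^2 - 5*m + 6) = (m - 2)*(m + 1)*(m - 3)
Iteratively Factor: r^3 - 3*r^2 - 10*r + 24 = (r + 3)*(r^2 - 6*r + 8) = (r - 4)*(r + 3)*(r - 2)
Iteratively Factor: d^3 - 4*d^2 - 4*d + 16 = (d - 4)*(d^2 - 4) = (d - 4)*(d + 2)*(d - 2)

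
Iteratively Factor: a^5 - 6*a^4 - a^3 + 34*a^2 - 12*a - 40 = (a + 1)*(a^4 - 7*a^3 + 6*a^2 + 28*a - 40) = (a - 5)*(a + 1)*(a^3 - 2*a^2 - 4*a + 8) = (a - 5)*(a - 2)*(a + 1)*(a^2 - 4) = (a - 5)*(a - 2)*(a + 1)*(a + 2)*(a - 2)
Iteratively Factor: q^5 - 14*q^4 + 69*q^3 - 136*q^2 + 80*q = (q - 5)*(q^4 - 9*q^3 + 24*q^2 - 16*q) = (q - 5)*(q - 4)*(q^3 - 5*q^2 + 4*q) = (q - 5)*(q - 4)^2*(q^2 - q) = q*(q - 5)*(q - 4)^2*(q - 1)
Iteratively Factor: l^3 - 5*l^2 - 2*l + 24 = (l - 4)*(l^2 - l - 6) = (l - 4)*(l + 2)*(l - 3)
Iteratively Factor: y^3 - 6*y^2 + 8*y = (y)*(y^2 - 6*y + 8) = y*(y - 2)*(y - 4)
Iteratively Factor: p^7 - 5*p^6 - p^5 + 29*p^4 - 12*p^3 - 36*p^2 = (p)*(p^6 - 5*p^5 - p^4 + 29*p^3 - 12*p^2 - 36*p) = p*(p - 3)*(p^5 - 2*p^4 - 7*p^3 + 8*p^2 + 12*p) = p*(p - 3)*(p + 2)*(p^4 - 4*p^3 + p^2 + 6*p) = p*(p - 3)^2*(p + 2)*(p^3 - p^2 - 2*p) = p*(p - 3)^2*(p + 1)*(p + 2)*(p^2 - 2*p) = p^2*(p - 3)^2*(p + 1)*(p + 2)*(p - 2)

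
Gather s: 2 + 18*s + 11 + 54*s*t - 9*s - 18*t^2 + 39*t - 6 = s*(54*t + 9) - 18*t^2 + 39*t + 7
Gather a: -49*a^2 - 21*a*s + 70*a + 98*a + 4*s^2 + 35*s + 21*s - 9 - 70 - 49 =-49*a^2 + a*(168 - 21*s) + 4*s^2 + 56*s - 128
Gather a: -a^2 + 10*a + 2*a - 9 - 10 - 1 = -a^2 + 12*a - 20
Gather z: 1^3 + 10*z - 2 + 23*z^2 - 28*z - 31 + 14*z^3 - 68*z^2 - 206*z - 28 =14*z^3 - 45*z^2 - 224*z - 60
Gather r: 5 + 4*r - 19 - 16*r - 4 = -12*r - 18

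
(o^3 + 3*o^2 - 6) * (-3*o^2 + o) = -3*o^5 - 8*o^4 + 3*o^3 + 18*o^2 - 6*o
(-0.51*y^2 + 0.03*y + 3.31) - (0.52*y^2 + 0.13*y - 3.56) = -1.03*y^2 - 0.1*y + 6.87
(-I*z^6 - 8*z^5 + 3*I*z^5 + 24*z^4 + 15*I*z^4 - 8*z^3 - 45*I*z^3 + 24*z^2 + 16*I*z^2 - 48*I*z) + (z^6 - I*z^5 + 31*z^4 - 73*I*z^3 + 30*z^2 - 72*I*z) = z^6 - I*z^6 - 8*z^5 + 2*I*z^5 + 55*z^4 + 15*I*z^4 - 8*z^3 - 118*I*z^3 + 54*z^2 + 16*I*z^2 - 120*I*z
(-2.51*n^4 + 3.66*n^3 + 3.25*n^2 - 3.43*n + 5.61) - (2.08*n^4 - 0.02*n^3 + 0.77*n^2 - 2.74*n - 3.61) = -4.59*n^4 + 3.68*n^3 + 2.48*n^2 - 0.69*n + 9.22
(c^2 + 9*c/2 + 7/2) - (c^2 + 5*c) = 7/2 - c/2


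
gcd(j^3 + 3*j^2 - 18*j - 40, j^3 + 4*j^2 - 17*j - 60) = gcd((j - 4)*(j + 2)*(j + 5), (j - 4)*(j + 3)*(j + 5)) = j^2 + j - 20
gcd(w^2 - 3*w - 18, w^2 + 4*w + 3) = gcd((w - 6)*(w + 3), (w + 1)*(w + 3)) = w + 3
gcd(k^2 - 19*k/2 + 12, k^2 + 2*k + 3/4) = 1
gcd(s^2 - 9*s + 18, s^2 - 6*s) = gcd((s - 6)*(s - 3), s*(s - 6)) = s - 6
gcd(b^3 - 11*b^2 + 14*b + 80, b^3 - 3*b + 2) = b + 2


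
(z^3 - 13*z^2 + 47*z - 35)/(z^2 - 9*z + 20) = (z^2 - 8*z + 7)/(z - 4)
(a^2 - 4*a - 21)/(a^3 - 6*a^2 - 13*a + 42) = 1/(a - 2)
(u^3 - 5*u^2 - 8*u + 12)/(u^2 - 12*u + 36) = (u^2 + u - 2)/(u - 6)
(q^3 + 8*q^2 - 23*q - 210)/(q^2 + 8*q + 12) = (q^2 + 2*q - 35)/(q + 2)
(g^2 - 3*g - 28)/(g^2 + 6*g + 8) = (g - 7)/(g + 2)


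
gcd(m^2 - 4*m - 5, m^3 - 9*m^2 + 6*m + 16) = m + 1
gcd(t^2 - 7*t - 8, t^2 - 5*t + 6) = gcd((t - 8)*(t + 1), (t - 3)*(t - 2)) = 1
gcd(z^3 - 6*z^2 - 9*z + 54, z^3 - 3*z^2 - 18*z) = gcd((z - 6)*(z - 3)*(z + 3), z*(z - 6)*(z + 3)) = z^2 - 3*z - 18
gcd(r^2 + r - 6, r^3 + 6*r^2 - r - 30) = r^2 + r - 6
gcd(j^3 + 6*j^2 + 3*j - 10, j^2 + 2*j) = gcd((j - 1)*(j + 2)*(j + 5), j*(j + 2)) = j + 2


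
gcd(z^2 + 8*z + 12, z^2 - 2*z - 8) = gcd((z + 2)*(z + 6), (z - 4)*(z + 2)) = z + 2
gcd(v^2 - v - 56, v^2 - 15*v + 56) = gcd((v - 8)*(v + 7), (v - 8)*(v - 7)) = v - 8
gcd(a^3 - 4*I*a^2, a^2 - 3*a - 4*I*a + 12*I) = a - 4*I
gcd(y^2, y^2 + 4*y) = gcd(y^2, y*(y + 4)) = y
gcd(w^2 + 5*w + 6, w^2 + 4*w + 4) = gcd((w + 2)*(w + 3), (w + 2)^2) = w + 2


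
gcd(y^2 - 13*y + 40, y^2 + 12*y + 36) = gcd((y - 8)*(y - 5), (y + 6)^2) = 1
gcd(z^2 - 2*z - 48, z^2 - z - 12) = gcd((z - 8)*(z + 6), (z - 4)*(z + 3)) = 1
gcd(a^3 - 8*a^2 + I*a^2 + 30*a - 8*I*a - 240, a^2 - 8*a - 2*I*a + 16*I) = a - 8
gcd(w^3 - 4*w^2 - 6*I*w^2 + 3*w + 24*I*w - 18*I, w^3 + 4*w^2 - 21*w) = w - 3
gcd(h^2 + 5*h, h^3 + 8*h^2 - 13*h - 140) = h + 5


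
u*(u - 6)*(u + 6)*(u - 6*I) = u^4 - 6*I*u^3 - 36*u^2 + 216*I*u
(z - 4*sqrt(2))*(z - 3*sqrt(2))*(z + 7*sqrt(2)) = z^3 - 74*z + 168*sqrt(2)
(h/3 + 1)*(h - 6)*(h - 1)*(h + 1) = h^4/3 - h^3 - 19*h^2/3 + h + 6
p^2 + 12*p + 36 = (p + 6)^2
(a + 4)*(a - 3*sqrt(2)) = a^2 - 3*sqrt(2)*a + 4*a - 12*sqrt(2)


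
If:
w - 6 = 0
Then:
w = 6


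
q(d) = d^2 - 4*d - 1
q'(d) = 2*d - 4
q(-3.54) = 25.69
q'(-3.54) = -11.08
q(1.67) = -4.89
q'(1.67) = -0.66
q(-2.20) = 12.64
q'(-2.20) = -8.40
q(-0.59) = 1.71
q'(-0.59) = -5.18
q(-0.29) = 0.24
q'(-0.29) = -4.58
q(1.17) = -4.31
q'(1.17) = -1.66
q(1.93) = -5.00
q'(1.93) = -0.14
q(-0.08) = -0.67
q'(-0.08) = -4.16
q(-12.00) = 191.00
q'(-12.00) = -28.00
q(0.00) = -1.00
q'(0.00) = -4.00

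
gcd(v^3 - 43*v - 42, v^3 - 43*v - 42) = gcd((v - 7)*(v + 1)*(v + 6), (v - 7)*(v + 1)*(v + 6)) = v^3 - 43*v - 42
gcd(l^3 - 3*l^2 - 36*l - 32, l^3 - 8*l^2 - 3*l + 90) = 1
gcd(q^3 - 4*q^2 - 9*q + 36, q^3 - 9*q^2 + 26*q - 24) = q^2 - 7*q + 12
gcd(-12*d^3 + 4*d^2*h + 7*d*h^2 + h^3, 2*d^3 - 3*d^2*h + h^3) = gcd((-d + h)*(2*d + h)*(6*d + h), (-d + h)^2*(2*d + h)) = 2*d^2 - d*h - h^2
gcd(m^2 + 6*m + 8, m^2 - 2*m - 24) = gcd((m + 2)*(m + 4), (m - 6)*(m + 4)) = m + 4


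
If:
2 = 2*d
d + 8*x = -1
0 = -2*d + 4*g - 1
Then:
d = 1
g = 3/4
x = -1/4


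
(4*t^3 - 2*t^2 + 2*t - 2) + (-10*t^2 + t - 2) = 4*t^3 - 12*t^2 + 3*t - 4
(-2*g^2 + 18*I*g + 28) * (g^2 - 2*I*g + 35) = -2*g^4 + 22*I*g^3 - 6*g^2 + 574*I*g + 980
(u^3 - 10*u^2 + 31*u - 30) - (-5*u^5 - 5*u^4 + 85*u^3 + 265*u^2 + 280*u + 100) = 5*u^5 + 5*u^4 - 84*u^3 - 275*u^2 - 249*u - 130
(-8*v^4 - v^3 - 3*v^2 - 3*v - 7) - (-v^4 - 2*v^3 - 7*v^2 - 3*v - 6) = -7*v^4 + v^3 + 4*v^2 - 1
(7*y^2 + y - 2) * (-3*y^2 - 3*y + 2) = -21*y^4 - 24*y^3 + 17*y^2 + 8*y - 4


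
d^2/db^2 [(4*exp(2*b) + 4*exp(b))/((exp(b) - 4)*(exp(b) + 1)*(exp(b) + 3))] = 4*(exp(4*b) + exp(3*b) + 72*exp(2*b) - 12*exp(b) + 144)*exp(b)/(exp(6*b) - 3*exp(5*b) - 33*exp(4*b) + 71*exp(3*b) + 396*exp(2*b) - 432*exp(b) - 1728)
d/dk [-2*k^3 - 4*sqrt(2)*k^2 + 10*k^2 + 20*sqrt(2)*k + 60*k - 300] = -6*k^2 - 8*sqrt(2)*k + 20*k + 20*sqrt(2) + 60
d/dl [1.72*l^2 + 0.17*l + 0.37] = 3.44*l + 0.17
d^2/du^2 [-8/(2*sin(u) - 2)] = 4*(sin(u) + 2)/(sin(u) - 1)^2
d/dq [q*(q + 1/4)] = 2*q + 1/4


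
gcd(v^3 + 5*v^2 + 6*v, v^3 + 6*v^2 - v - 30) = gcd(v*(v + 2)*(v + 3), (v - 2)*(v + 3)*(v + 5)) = v + 3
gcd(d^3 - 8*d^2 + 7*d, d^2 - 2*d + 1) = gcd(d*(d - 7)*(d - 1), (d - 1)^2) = d - 1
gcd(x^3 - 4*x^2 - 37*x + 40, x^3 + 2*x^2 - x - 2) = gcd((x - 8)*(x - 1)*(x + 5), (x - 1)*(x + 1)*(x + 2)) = x - 1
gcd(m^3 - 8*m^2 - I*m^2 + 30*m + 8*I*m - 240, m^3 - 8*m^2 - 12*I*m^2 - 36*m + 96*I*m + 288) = m^2 + m*(-8 - 6*I) + 48*I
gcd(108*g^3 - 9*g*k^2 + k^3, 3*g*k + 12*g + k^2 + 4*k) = 3*g + k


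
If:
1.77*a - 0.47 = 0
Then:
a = 0.27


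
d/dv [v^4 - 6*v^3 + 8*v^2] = 2*v*(2*v^2 - 9*v + 8)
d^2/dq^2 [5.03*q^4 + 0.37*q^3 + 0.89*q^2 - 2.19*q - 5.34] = 60.36*q^2 + 2.22*q + 1.78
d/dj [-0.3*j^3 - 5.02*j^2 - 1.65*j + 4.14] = -0.9*j^2 - 10.04*j - 1.65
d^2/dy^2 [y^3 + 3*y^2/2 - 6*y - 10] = 6*y + 3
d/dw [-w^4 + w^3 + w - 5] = -4*w^3 + 3*w^2 + 1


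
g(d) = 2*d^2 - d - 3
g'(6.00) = 23.00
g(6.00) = 63.00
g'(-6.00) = -25.00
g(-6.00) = 75.00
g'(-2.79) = -12.16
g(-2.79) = 15.36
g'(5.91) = 22.64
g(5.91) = 60.95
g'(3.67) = 13.68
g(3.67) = 20.27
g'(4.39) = 16.56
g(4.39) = 31.15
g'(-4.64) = -19.56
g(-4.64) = 44.70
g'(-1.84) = -8.36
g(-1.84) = 5.61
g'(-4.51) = -19.04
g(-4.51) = 42.19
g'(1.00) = 3.00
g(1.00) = -2.00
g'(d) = 4*d - 1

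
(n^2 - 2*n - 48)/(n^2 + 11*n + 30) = (n - 8)/(n + 5)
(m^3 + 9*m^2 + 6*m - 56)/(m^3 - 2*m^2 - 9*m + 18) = (m^2 + 11*m + 28)/(m^2 - 9)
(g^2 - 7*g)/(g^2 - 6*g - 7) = g/(g + 1)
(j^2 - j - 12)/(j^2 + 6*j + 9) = (j - 4)/(j + 3)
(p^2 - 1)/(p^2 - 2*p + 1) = (p + 1)/(p - 1)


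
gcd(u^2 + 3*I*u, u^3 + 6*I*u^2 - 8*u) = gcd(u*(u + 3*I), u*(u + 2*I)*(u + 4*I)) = u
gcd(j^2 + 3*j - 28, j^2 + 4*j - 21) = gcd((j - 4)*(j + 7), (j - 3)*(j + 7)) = j + 7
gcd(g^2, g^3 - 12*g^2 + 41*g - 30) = 1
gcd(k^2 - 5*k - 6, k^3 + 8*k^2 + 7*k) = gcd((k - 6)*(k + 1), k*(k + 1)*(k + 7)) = k + 1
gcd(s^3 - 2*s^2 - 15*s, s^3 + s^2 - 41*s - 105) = s + 3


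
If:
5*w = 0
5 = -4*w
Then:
No Solution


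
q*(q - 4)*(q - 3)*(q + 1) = q^4 - 6*q^3 + 5*q^2 + 12*q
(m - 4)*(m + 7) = m^2 + 3*m - 28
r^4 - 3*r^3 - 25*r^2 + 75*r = r*(r - 5)*(r - 3)*(r + 5)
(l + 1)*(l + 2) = l^2 + 3*l + 2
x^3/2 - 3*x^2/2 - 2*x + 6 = (x/2 + 1)*(x - 3)*(x - 2)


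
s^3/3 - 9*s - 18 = (s/3 + 1)*(s - 6)*(s + 3)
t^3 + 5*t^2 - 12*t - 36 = (t - 3)*(t + 2)*(t + 6)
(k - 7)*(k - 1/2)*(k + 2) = k^3 - 11*k^2/2 - 23*k/2 + 7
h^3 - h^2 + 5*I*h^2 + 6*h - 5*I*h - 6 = (h - 1)*(h - I)*(h + 6*I)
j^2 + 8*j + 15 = (j + 3)*(j + 5)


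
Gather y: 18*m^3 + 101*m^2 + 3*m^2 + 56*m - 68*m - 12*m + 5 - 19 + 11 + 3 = 18*m^3 + 104*m^2 - 24*m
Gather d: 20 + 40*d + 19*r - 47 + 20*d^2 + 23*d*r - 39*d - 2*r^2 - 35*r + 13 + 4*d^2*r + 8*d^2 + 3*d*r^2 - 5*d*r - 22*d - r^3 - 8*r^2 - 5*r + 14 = d^2*(4*r + 28) + d*(3*r^2 + 18*r - 21) - r^3 - 10*r^2 - 21*r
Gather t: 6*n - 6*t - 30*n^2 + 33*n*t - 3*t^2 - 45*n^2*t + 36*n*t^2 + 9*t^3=-30*n^2 + 6*n + 9*t^3 + t^2*(36*n - 3) + t*(-45*n^2 + 33*n - 6)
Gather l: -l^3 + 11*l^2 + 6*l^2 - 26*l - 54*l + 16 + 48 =-l^3 + 17*l^2 - 80*l + 64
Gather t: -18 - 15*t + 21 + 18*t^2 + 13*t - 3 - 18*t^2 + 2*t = 0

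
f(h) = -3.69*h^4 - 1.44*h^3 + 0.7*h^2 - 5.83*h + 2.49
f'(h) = -14.76*h^3 - 4.32*h^2 + 1.4*h - 5.83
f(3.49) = -617.97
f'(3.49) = -680.99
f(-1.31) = 3.70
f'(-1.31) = 18.10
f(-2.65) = -132.32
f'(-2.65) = 234.80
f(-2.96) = -220.04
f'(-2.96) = 334.97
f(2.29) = -125.96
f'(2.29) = -202.53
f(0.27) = 0.92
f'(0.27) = -6.06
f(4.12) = -1173.55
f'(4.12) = -1105.63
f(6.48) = -6903.90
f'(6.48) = -4194.32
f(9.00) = -25253.13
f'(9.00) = -11103.19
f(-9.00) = -23048.67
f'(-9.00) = 10391.69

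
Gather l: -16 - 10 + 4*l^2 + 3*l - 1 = 4*l^2 + 3*l - 27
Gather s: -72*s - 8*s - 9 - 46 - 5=-80*s - 60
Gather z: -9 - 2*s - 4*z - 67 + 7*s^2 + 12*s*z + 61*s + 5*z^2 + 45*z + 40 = 7*s^2 + 59*s + 5*z^2 + z*(12*s + 41) - 36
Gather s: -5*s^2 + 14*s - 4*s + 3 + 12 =-5*s^2 + 10*s + 15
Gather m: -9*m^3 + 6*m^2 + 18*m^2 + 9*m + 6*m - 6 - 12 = -9*m^3 + 24*m^2 + 15*m - 18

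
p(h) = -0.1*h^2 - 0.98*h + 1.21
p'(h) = -0.2*h - 0.98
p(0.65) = 0.53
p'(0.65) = -1.11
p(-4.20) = 3.56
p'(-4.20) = -0.14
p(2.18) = -1.40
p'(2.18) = -1.42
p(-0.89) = 2.00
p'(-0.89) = -0.80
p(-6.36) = 3.40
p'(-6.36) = 0.29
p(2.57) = -1.97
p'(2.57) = -1.49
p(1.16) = -0.06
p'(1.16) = -1.21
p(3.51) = -3.46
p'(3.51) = -1.68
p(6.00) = -8.27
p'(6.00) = -2.18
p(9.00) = -15.71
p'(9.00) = -2.78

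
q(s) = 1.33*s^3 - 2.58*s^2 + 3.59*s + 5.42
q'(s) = 3.99*s^2 - 5.16*s + 3.59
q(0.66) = 7.05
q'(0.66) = 1.92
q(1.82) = 11.43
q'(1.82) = 7.42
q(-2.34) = -34.15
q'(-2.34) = 37.51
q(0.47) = 6.68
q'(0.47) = 2.05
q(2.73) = 23.05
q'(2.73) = 19.24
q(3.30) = 36.97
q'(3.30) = 30.01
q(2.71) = 22.67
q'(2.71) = 18.91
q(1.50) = 9.49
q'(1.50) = 4.83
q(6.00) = 221.36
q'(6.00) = 116.27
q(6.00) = 221.36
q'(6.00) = 116.27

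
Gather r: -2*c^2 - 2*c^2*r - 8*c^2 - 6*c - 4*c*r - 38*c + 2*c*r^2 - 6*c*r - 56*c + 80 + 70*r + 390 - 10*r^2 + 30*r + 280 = -10*c^2 - 100*c + r^2*(2*c - 10) + r*(-2*c^2 - 10*c + 100) + 750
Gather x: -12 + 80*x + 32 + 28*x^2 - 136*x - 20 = 28*x^2 - 56*x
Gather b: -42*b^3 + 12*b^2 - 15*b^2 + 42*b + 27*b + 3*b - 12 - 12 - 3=-42*b^3 - 3*b^2 + 72*b - 27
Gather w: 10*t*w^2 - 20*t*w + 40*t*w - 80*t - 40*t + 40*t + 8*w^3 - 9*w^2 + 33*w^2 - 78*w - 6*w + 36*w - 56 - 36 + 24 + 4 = -80*t + 8*w^3 + w^2*(10*t + 24) + w*(20*t - 48) - 64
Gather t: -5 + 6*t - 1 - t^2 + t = -t^2 + 7*t - 6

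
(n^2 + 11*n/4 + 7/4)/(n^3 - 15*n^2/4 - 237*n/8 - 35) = 2*(n + 1)/(2*n^2 - 11*n - 40)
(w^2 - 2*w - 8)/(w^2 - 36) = (w^2 - 2*w - 8)/(w^2 - 36)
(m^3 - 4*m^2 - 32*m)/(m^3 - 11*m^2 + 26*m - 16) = m*(m + 4)/(m^2 - 3*m + 2)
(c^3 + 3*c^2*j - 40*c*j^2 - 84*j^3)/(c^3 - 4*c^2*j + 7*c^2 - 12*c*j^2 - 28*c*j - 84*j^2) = (c + 7*j)/(c + 7)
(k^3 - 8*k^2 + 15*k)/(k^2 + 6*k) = (k^2 - 8*k + 15)/(k + 6)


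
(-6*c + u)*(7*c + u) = -42*c^2 + c*u + u^2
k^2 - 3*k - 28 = (k - 7)*(k + 4)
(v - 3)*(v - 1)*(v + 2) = v^3 - 2*v^2 - 5*v + 6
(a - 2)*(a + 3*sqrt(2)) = a^2 - 2*a + 3*sqrt(2)*a - 6*sqrt(2)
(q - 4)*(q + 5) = q^2 + q - 20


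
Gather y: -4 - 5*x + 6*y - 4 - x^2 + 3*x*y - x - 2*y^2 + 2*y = -x^2 - 6*x - 2*y^2 + y*(3*x + 8) - 8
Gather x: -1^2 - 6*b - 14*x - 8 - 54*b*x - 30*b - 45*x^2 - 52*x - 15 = -36*b - 45*x^2 + x*(-54*b - 66) - 24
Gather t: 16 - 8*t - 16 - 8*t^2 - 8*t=-8*t^2 - 16*t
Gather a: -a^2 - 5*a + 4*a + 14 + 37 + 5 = -a^2 - a + 56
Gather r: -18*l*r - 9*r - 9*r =r*(-18*l - 18)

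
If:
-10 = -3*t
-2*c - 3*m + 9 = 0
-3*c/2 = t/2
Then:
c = -10/9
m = 101/27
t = 10/3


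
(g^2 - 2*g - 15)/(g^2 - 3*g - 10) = (g + 3)/(g + 2)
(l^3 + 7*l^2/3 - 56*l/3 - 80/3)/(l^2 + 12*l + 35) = (3*l^2 - 8*l - 16)/(3*(l + 7))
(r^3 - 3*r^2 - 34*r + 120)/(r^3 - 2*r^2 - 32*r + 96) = (r - 5)/(r - 4)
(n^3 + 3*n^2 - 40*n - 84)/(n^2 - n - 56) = (n^2 - 4*n - 12)/(n - 8)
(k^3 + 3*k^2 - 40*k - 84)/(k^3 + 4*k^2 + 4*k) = (k^2 + k - 42)/(k*(k + 2))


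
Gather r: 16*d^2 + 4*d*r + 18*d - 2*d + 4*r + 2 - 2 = 16*d^2 + 16*d + r*(4*d + 4)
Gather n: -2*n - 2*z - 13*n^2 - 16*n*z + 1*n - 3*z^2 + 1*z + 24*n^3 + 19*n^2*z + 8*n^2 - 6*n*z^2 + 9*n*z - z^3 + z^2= 24*n^3 + n^2*(19*z - 5) + n*(-6*z^2 - 7*z - 1) - z^3 - 2*z^2 - z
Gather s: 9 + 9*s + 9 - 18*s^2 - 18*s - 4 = -18*s^2 - 9*s + 14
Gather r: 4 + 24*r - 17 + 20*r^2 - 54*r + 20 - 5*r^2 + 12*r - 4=15*r^2 - 18*r + 3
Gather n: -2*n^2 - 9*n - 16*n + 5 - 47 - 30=-2*n^2 - 25*n - 72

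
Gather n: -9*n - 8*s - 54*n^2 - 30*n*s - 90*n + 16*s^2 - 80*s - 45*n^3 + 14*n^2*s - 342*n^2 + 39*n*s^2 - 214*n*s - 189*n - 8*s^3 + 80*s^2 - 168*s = -45*n^3 + n^2*(14*s - 396) + n*(39*s^2 - 244*s - 288) - 8*s^3 + 96*s^2 - 256*s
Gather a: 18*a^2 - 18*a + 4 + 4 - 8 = 18*a^2 - 18*a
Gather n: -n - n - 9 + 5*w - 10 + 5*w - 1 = -2*n + 10*w - 20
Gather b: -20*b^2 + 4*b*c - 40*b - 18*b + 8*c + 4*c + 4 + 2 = -20*b^2 + b*(4*c - 58) + 12*c + 6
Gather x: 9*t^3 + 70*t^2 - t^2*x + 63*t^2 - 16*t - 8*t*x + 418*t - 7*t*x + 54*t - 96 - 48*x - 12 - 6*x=9*t^3 + 133*t^2 + 456*t + x*(-t^2 - 15*t - 54) - 108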